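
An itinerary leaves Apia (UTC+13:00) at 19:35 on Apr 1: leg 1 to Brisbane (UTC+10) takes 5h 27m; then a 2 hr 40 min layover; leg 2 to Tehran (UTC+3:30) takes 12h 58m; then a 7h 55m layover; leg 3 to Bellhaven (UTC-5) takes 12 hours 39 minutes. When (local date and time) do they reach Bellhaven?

Convert departure to UTC: 19:35 − 13:00 = 06:35 UTC on Apr 1.
Add 5 hours 27 minutes leg 1 → 12:02 UTC.
Add 2 hours 40 minutes layover in Brisbane → 14:42 UTC.
Add 12 hours and 58 minutes leg 2 → 03:40 UTC (Apr 2).
Add 7 hours 55 minutes layover in Tehran → 11:35 UTC.
Add 12 hours and 39 minutes leg 3 → 00:14 UTC (Apr 3).
Bellhaven is UTC−5:00, so local arrival = 00:14 − 5:00 = 19:14 on Apr 2.

19:14 on April 2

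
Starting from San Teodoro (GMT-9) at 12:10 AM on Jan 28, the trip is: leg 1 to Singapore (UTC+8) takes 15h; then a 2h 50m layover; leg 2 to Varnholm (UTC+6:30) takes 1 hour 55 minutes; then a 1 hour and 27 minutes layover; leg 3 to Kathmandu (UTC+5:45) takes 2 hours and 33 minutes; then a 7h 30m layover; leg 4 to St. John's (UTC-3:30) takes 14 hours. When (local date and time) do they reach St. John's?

2:55 AM on Jan 30

Convert departure to UTC: 12:10 AM + 9:00 = 9:10 AM UTC on Jan 28.
Add 15 hours leg 1 → 12:10 AM UTC (Jan 29).
Add 2 hours and 50 minutes layover in Singapore → 3:00 AM UTC.
Add 1 hour 55 minutes leg 2 → 4:55 AM UTC.
Add 1 hour 27 minutes layover in Varnholm → 6:22 AM UTC.
Add 2 hours and 33 minutes leg 3 → 8:55 AM UTC.
Add 7 hours and 30 minutes layover in Kathmandu → 4:25 PM UTC.
Add 14 hours leg 4 → 6:25 AM UTC (Jan 30).
St. John's is UTC−3:30, so local arrival = 6:25 AM − 3:30 = 2:55 AM on Jan 30.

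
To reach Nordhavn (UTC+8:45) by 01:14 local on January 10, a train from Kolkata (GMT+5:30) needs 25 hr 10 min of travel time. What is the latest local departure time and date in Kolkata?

20:49 on January 8

Target arrival in UTC: 01:14 − 8:45 = 16:29 on Jan 9.
Subtract 25 hours 10 minutes → departure 15:19 UTC on Jan 8.
Kolkata is UTC+5:30: 15:19 + 5:30 = 20:49 on Jan 8.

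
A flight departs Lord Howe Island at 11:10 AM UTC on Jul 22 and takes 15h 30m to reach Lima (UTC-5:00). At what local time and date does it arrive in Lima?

9:40 PM on July 22

Departure is given in UTC: 11:10 AM on Jul 22.
Add 15 hours and 30 minutes → 2:40 AM UTC (Jul 23).
Lima is UTC−5:00: 2:40 AM − 5:00 = 9:40 PM on Jul 22.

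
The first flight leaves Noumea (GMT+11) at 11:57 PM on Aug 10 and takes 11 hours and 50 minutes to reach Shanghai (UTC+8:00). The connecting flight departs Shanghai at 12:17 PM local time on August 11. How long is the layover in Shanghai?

3 hours 30 minutes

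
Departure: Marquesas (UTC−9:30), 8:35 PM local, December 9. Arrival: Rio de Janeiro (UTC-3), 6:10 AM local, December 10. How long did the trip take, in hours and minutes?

3 hours 5 minutes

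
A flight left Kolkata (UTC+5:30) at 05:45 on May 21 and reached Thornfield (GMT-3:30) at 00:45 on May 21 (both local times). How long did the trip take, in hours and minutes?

Departure in UTC: 05:45 − 5:30 = 00:15 on May 21.
Arrival in UTC: 00:45 + 3:30 = 04:15 on May 21.
Elapsed = 04:15 − 00:15 = 4 hours.

4 hours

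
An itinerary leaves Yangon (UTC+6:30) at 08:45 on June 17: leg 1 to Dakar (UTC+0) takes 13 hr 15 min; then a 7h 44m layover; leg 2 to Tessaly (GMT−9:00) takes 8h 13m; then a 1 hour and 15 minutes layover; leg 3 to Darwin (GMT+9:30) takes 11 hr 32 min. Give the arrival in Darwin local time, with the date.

Convert departure to UTC: 08:45 − 6:30 = 02:15 UTC on Jun 17.
Add 13 hours and 15 minutes leg 1 → 15:30 UTC.
Add 7 hours 44 minutes layover in Dakar → 23:14 UTC.
Add 8 hours and 13 minutes leg 2 → 07:27 UTC (Jun 18).
Add 1 hour 15 minutes layover in Tessaly → 08:42 UTC.
Add 11 hours 32 minutes leg 3 → 20:14 UTC.
Darwin is UTC+9:30, so local arrival = 20:14 + 9:30 = 05:44 on Jun 19.

05:44 on June 19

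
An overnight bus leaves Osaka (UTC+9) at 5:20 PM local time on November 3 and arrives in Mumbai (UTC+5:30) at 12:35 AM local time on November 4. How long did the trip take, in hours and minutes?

10 hours 45 minutes

Departure in UTC: 5:20 PM − 9:00 = 8:20 AM on Nov 3.
Arrival in UTC: 12:35 AM − 5:30 = 7:05 PM on Nov 3.
Elapsed = 7:05 PM − 8:20 AM = 10 hours 45 minutes.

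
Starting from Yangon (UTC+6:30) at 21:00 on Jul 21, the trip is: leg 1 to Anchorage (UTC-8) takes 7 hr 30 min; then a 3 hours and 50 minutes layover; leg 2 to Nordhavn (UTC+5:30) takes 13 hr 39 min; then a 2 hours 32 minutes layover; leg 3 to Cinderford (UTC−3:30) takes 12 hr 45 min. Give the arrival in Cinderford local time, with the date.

Convert departure to UTC: 21:00 − 6:30 = 14:30 UTC on Jul 21.
Add 7 hours 30 minutes leg 1 → 22:00 UTC.
Add 3 hours and 50 minutes layover in Anchorage → 01:50 UTC (Jul 22).
Add 13 hours 39 minutes leg 2 → 15:29 UTC.
Add 2 hours and 32 minutes layover in Nordhavn → 18:01 UTC.
Add 12 hours and 45 minutes leg 3 → 06:46 UTC (Jul 23).
Cinderford is UTC−3:30, so local arrival = 06:46 − 3:30 = 03:16 on Jul 23.

03:16 on July 23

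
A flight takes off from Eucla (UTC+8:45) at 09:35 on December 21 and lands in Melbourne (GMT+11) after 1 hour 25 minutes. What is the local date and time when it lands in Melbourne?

13:15 on December 21

Convert departure to UTC: 09:35 − 8:45 = 00:50 UTC on Dec 21.
Add 1 hour 25 minutes travel time → 02:15 UTC.
Melbourne is UTC+11:00, so local arrival = 02:15 + 11:00 = 13:15 on Dec 21.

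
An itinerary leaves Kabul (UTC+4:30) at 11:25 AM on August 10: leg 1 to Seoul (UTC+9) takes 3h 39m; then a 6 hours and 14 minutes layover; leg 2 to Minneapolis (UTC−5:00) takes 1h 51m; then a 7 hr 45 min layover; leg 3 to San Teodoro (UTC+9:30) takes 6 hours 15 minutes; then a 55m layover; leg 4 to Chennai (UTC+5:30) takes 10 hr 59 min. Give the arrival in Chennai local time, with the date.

Convert departure to UTC: 11:25 AM − 4:30 = 6:55 AM UTC on Aug 10.
Add 3 hours and 39 minutes leg 1 → 10:34 AM UTC.
Add 6 hours and 14 minutes layover in Seoul → 4:48 PM UTC.
Add 1 hour and 51 minutes leg 2 → 6:39 PM UTC.
Add 7 hours 45 minutes layover in Minneapolis → 2:24 AM UTC (Aug 11).
Add 6 hours 15 minutes leg 3 → 8:39 AM UTC.
Add 55 minutes layover in San Teodoro → 9:34 AM UTC.
Add 10 hours 59 minutes leg 4 → 8:33 PM UTC.
Chennai is UTC+5:30, so local arrival = 8:33 PM + 5:30 = 2:03 AM on Aug 12.

2:03 AM on August 12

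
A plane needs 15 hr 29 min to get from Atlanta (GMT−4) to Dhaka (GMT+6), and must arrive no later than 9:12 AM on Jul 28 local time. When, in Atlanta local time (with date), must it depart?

Target arrival in UTC: 9:12 AM − 6:00 = 3:12 AM on Jul 28.
Subtract 15 hours 29 minutes → departure 11:43 AM UTC on Jul 27.
Atlanta is UTC−4:00: 11:43 AM − 4:00 = 7:43 AM on Jul 27.

7:43 AM on July 27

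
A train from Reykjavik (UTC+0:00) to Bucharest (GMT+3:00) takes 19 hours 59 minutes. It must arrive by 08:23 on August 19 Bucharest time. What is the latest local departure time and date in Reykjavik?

Target arrival in UTC: 08:23 − 3:00 = 05:23 on Aug 19.
Subtract 19 hours and 59 minutes → departure 09:24 UTC on Aug 18.
Reykjavik is UTC+0, so departure is 09:24 on Aug 18.

09:24 on August 18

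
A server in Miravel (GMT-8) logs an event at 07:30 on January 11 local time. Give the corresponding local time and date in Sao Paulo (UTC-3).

12:30 on Jan 11

In UTC: 07:30 + 8:00 = 15:30 on Jan 11.
Sao Paulo is UTC−3:00: 15:30 − 3:00 = 12:30 on Jan 11.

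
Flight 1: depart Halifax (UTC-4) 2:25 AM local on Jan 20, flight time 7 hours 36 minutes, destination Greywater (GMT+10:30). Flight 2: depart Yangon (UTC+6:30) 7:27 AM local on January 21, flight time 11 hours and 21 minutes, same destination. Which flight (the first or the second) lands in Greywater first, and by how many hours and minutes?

Flight 1 in UTC: 2:25 AM + 4:00 = 6:25 AM on Jan 20.
+7 hours 36 minutes → arrive 2:01 PM UTC on Jan 20.
Flight 2 in UTC: 7:27 AM − 6:30 = 12:57 AM on Jan 21.
+11 hours 21 minutes → arrive 12:18 PM UTC on Jan 21.
Flight 1 lands earlier by 22 hours 17 minutes.

the first, by 22 hours 17 minutes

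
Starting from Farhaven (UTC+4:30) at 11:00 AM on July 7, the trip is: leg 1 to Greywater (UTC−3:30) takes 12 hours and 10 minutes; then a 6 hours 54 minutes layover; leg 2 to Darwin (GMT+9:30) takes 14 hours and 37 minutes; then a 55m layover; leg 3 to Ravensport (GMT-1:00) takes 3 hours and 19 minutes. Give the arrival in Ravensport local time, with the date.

Convert departure to UTC: 11:00 AM − 4:30 = 6:30 AM UTC on Jul 7.
Add 12 hours and 10 minutes leg 1 → 6:40 PM UTC.
Add 6 hours and 54 minutes layover in Greywater → 1:34 AM UTC (Jul 8).
Add 14 hours and 37 minutes leg 2 → 4:11 PM UTC.
Add 55 minutes layover in Darwin → 5:06 PM UTC.
Add 3 hours 19 minutes leg 3 → 8:25 PM UTC.
Ravensport is UTC−1:00, so local arrival = 8:25 PM − 1:00 = 7:25 PM on Jul 8.

7:25 PM on Jul 8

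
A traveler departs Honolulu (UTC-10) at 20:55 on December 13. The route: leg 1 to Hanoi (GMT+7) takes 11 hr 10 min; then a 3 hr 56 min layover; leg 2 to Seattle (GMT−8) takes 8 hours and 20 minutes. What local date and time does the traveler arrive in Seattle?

Convert departure to UTC: 20:55 + 10:00 = 06:55 UTC on Dec 14.
Add 11 hours and 10 minutes leg 1 → 18:05 UTC.
Add 3 hours and 56 minutes layover in Hanoi → 22:01 UTC.
Add 8 hours and 20 minutes leg 2 → 06:21 UTC (Dec 15).
Seattle is UTC−8:00, so local arrival = 06:21 − 8:00 = 22:21 on Dec 14.

22:21 on December 14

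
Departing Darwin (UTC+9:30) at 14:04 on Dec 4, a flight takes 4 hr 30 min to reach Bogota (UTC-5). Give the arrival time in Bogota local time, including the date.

04:04 on December 4

Convert departure to UTC: 14:04 − 9:30 = 04:34 UTC on Dec 4.
Add 4 hours 30 minutes travel time → 09:04 UTC.
Bogota is UTC−5:00, so local arrival = 09:04 − 5:00 = 04:04 on Dec 4.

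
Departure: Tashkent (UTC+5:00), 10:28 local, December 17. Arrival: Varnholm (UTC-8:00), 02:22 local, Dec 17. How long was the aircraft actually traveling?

4 hours 54 minutes

Departure in UTC: 10:28 − 5:00 = 05:28 on Dec 17.
Arrival in UTC: 02:22 + 8:00 = 10:22 on Dec 17.
Elapsed = 10:22 − 05:28 = 4 hours 54 minutes.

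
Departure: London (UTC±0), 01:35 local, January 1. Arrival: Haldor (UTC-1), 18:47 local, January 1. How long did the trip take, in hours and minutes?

18 hours 12 minutes

Departure is already UTC: 01:35 on Jan 1.
Arrival in UTC: 18:47 + 1:00 = 19:47 on Jan 1.
Elapsed = 19:47 − 01:35 = 18 hours 12 minutes.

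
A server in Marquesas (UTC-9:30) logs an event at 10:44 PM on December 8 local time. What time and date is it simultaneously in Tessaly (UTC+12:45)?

In UTC: 10:44 PM + 9:30 = 8:14 AM on Dec 9.
Tessaly is UTC+12:45: 8:14 AM + 12:45 = 8:59 PM on Dec 9.

8:59 PM on Dec 9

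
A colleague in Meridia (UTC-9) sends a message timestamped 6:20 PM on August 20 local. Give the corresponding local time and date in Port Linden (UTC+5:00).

Port Linden is 14:00 ahead of Meridia.
Shift by the zone difference: 6:20 PM + 14:00 = 8:20 AM on Aug 21 in Port Linden.

8:20 AM on August 21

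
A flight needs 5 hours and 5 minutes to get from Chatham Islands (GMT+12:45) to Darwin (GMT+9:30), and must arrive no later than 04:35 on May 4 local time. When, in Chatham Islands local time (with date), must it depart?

Target arrival in UTC: 04:35 − 9:30 = 19:05 on May 3.
Subtract 5 hours and 5 minutes → departure 14:00 UTC on May 3.
Chatham Islands is UTC+12:45: 14:00 + 12:45 = 02:45 on May 4.

02:45 on May 4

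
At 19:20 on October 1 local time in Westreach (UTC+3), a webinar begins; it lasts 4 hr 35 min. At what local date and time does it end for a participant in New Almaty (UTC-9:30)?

Convert start to UTC: 19:20 − 3:00 = 16:20 UTC on Oct 1.
Add 4 hours and 35 minutes duration → 20:55 UTC.
New Almaty is UTC−9:30, so local end time = 20:55 − 9:30 = 11:25 on Oct 1.

11:25 on October 1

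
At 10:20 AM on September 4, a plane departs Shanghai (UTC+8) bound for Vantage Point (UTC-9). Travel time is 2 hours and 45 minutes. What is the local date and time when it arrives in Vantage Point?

Vantage Point is 17:00 behind Shanghai.
After 2 hours 45 minutes it is 1:05 PM in Shanghai.
Shift by the zone difference: 1:05 PM − 17:00 = 8:05 PM on Sep 3 in Vantage Point.

8:05 PM on Sep 3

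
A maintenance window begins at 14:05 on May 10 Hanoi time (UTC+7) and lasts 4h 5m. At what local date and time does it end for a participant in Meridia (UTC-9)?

02:10 on May 10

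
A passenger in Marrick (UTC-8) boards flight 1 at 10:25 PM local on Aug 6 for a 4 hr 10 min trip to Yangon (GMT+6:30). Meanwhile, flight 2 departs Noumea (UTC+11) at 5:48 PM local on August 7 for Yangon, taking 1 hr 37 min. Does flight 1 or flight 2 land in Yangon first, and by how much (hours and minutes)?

the second, by 2 hours 10 minutes

Flight 1 in UTC: 10:25 PM + 8:00 = 6:25 AM on Aug 7.
+4 hours 10 minutes → arrive 10:35 AM UTC on Aug 7.
Flight 2 in UTC: 5:48 PM − 11:00 = 6:48 AM on Aug 7.
+1 hour and 37 minutes → arrive 8:25 AM UTC on Aug 7.
Flight 2 lands earlier by 2 hours 10 minutes.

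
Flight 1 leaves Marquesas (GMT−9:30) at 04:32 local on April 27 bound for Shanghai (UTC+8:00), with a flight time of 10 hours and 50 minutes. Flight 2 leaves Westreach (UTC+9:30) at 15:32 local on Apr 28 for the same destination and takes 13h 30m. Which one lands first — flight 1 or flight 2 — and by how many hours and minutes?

the first, by 18 hours 40 minutes

Flight 1 in UTC: 04:32 + 9:30 = 14:02 on Apr 27.
+10 hours 50 minutes → arrive 00:52 UTC on Apr 28.
Flight 2 in UTC: 15:32 − 9:30 = 06:02 on Apr 28.
+13 hours 30 minutes → arrive 19:32 UTC on Apr 28.
Flight 1 lands earlier by 18 hours 40 minutes.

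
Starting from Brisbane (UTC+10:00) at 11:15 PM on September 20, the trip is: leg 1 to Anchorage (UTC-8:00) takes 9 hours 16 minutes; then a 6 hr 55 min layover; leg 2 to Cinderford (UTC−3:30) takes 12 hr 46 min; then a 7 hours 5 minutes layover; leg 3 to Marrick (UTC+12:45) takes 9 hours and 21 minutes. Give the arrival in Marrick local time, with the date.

Convert departure to UTC: 11:15 PM − 10:00 = 1:15 PM UTC on Sep 20.
Add 9 hours and 16 minutes leg 1 → 10:31 PM UTC.
Add 6 hours 55 minutes layover in Anchorage → 5:26 AM UTC (Sep 21).
Add 12 hours 46 minutes leg 2 → 6:12 PM UTC.
Add 7 hours and 5 minutes layover in Cinderford → 1:17 AM UTC (Sep 22).
Add 9 hours 21 minutes leg 3 → 10:38 AM UTC.
Marrick is UTC+12:45, so local arrival = 10:38 AM + 12:45 = 11:23 PM on Sep 22.

11:23 PM on September 22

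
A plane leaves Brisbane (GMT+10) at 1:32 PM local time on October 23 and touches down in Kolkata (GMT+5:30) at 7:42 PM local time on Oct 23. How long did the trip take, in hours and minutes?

10 hours 40 minutes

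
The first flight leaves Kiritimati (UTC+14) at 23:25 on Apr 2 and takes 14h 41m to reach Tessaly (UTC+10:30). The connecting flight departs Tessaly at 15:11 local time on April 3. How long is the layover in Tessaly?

4 hours 35 minutes

Convert departure to UTC: 23:25 − 14:00 = 09:25 UTC on Apr 2.
Add 14 hours and 41 minutes flight time → 00:06 UTC (Apr 3).
Tessaly is UTC+10:30, so local arrival = 00:06 + 10:30 = 10:36 on Apr 3.
Layover = 15:11 − 10:36 = 4 hours 35 minutes.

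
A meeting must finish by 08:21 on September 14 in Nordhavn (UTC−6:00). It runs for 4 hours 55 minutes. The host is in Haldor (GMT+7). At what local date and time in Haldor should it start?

16:26 on Sep 14

Target end time in UTC: 08:21 + 6:00 = 14:21 on Sep 14.
Subtract 4 hours and 55 minutes → start 09:26 UTC on Sep 14.
Haldor is UTC+7:00: 09:26 + 7:00 = 16:26 on Sep 14.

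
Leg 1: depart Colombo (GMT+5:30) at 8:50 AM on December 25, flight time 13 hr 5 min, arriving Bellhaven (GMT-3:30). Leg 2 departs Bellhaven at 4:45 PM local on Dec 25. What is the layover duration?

Convert departure to UTC: 8:50 AM − 5:30 = 3:20 AM UTC on Dec 25.
Add 13 hours 5 minutes flight time → 4:25 PM UTC.
Bellhaven is UTC−3:30, so local arrival = 4:25 PM − 3:30 = 12:55 PM on Dec 25.
Layover = 4:45 PM − 12:55 PM = 3 hours 50 minutes.

3 hours 50 minutes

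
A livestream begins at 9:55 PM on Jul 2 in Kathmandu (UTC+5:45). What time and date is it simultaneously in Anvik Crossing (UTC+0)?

4:10 PM on July 2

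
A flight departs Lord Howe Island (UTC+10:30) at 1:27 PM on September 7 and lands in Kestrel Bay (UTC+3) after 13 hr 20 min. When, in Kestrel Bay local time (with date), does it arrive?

7:17 PM on September 7

Convert departure to UTC: 1:27 PM − 10:30 = 2:57 AM UTC on Sep 7.
Add 13 hours 20 minutes travel time → 4:17 PM UTC.
Kestrel Bay is UTC+3:00, so local arrival = 4:17 PM + 3:00 = 7:17 PM on Sep 7.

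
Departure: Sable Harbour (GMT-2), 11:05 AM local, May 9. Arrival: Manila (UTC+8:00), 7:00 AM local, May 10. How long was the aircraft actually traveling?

9 hours 55 minutes

Departure in UTC: 11:05 AM + 2:00 = 1:05 PM on May 9.
Arrival in UTC: 7:00 AM − 8:00 = 11:00 PM on May 9.
Elapsed = 11:00 PM − 1:05 PM = 9 hours 55 minutes.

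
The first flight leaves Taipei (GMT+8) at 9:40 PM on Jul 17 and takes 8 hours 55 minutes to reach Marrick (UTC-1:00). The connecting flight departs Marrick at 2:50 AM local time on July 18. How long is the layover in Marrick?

5 hours 15 minutes

Convert departure to UTC: 9:40 PM − 8:00 = 1:40 PM UTC on Jul 17.
Add 8 hours and 55 minutes flight time → 10:35 PM UTC.
Marrick is UTC−1:00, so local arrival = 10:35 PM − 1:00 = 9:35 PM on Jul 17.
Layover = 2:50 AM − 9:35 PM (+1 day) = 5 hours 15 minutes.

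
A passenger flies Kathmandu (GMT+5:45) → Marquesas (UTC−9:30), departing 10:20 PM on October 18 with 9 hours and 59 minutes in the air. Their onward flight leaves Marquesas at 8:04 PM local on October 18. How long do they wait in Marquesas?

Convert departure to UTC: 10:20 PM − 5:45 = 4:35 PM UTC on Oct 18.
Add 9 hours and 59 minutes flight time → 2:34 AM UTC (Oct 19).
Marquesas is UTC−9:30, so local arrival = 2:34 AM − 9:30 = 5:04 PM on Oct 18.
Layover = 8:04 PM − 5:04 PM = 3 hours.

3 hours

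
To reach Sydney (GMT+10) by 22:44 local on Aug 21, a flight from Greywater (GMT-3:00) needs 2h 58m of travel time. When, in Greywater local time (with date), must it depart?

Target arrival in UTC: 22:44 − 10:00 = 12:44 on Aug 21.
Subtract 2 hours 58 minutes → departure 09:46 UTC on Aug 21.
Greywater is UTC−3:00: 09:46 − 3:00 = 06:46 on Aug 21.

06:46 on Aug 21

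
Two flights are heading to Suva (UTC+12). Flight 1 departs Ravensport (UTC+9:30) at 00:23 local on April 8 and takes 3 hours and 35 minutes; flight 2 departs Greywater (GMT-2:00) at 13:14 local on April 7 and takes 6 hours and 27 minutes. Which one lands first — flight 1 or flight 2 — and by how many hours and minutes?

the first, by 3 hours 13 minutes

Flight 1 in UTC: 00:23 − 9:30 = 14:53 on Apr 7.
+3 hours 35 minutes → arrive 18:28 UTC on Apr 7.
Flight 2 in UTC: 13:14 + 2:00 = 15:14 on Apr 7.
+6 hours 27 minutes → arrive 21:41 UTC on Apr 7.
Flight 1 lands earlier by 3 hours 13 minutes.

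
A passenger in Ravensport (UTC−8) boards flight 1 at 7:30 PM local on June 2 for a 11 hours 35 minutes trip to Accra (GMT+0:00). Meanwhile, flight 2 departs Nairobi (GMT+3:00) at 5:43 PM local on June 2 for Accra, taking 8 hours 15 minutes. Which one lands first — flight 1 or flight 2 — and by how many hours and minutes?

the second, by 16 hours 7 minutes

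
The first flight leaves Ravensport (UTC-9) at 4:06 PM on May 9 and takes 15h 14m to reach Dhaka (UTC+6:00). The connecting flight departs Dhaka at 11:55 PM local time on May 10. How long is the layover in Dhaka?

1 hour 35 minutes

Convert departure to UTC: 4:06 PM + 9:00 = 1:06 AM UTC on May 10.
Add 15 hours and 14 minutes flight time → 4:20 PM UTC.
Dhaka is UTC+6:00, so local arrival = 4:20 PM + 6:00 = 10:20 PM on May 10.
Layover = 11:55 PM − 10:20 PM = 1 hour 35 minutes.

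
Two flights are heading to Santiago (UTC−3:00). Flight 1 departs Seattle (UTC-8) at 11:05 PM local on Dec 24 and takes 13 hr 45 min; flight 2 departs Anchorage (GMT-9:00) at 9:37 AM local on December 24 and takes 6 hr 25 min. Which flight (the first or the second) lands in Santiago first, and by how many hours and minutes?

the second, by 19 hours 48 minutes

Flight 1 in UTC: 11:05 PM + 8:00 = 7:05 AM on Dec 25.
+13 hours and 45 minutes → arrive 8:50 PM UTC on Dec 25.
Flight 2 in UTC: 9:37 AM + 9:00 = 6:37 PM on Dec 24.
+6 hours and 25 minutes → arrive 1:02 AM UTC on Dec 25.
Flight 2 lands earlier by 19 hours 48 minutes.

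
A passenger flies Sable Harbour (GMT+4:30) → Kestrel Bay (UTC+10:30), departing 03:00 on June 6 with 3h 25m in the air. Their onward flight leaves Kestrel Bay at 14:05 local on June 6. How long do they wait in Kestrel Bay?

1 hour 40 minutes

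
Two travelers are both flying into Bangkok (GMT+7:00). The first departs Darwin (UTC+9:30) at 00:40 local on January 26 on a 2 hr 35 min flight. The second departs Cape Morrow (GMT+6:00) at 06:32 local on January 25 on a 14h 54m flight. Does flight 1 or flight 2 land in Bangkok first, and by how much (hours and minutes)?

Flight 1 in UTC: 00:40 − 9:30 = 15:10 on Jan 25.
+2 hours 35 minutes → arrive 17:45 UTC on Jan 25.
Flight 2 in UTC: 06:32 − 6:00 = 00:32 on Jan 25.
+14 hours 54 minutes → arrive 15:26 UTC on Jan 25.
Flight 2 lands earlier by 2 hours 19 minutes.

the second, by 2 hours 19 minutes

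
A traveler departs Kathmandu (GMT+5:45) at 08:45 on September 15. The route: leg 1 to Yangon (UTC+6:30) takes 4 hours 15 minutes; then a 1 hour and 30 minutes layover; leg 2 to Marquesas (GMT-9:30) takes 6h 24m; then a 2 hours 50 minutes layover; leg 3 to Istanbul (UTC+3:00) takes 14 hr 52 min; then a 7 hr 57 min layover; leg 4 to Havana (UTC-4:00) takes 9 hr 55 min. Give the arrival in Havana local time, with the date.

22:43 on September 16

Convert departure to UTC: 08:45 − 5:45 = 03:00 UTC on Sep 15.
Add 4 hours 15 minutes leg 1 → 07:15 UTC.
Add 1 hour and 30 minutes layover in Yangon → 08:45 UTC.
Add 6 hours and 24 minutes leg 2 → 15:09 UTC.
Add 2 hours and 50 minutes layover in Marquesas → 17:59 UTC.
Add 14 hours and 52 minutes leg 3 → 08:51 UTC (Sep 16).
Add 7 hours 57 minutes layover in Istanbul → 16:48 UTC.
Add 9 hours and 55 minutes leg 4 → 02:43 UTC (Sep 17).
Havana is UTC−4:00, so local arrival = 02:43 − 4:00 = 22:43 on Sep 16.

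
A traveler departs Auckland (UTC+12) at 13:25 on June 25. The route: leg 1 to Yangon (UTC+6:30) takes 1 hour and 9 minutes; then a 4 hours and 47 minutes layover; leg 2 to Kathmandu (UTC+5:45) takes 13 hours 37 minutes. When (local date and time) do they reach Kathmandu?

02:43 on Jun 26

Convert departure to UTC: 13:25 − 12:00 = 01:25 UTC on Jun 25.
Add 1 hour and 9 minutes leg 1 → 02:34 UTC.
Add 4 hours 47 minutes layover in Yangon → 07:21 UTC.
Add 13 hours 37 minutes leg 2 → 20:58 UTC.
Kathmandu is UTC+5:45, so local arrival = 20:58 + 5:45 = 02:43 on Jun 26.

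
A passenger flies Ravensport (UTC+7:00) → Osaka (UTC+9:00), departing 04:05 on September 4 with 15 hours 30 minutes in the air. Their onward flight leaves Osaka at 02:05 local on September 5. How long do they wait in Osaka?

4 hours 30 minutes

Convert departure to UTC: 04:05 − 7:00 = 21:05 UTC on Sep 3.
Add 15 hours and 30 minutes flight time → 12:35 UTC (Sep 4).
Osaka is UTC+9:00, so local arrival = 12:35 + 9:00 = 21:35 on Sep 4.
Layover = 02:05 − 21:35 (+1 day) = 4 hours 30 minutes.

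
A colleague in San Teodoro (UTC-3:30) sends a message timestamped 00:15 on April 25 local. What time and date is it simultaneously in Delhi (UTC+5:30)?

In UTC: 00:15 + 3:30 = 03:45 on Apr 25.
Delhi is UTC+5:30: 03:45 + 5:30 = 09:15 on Apr 25.

09:15 on April 25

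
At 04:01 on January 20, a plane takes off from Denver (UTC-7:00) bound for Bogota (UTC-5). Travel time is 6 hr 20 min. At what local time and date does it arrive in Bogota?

12:21 on Jan 20

Bogota is 2:00 ahead of Denver.
After 6 hours and 20 minutes it is 10:21 in Denver.
Shift by the zone difference: 10:21 + 2:00 = 12:21 on Jan 20 in Bogota.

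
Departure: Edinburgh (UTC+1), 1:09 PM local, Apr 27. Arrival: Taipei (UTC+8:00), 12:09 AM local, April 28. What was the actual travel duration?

4 hours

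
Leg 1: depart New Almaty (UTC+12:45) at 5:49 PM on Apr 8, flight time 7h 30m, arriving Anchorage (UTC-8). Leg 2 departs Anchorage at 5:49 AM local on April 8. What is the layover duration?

1 hour 15 minutes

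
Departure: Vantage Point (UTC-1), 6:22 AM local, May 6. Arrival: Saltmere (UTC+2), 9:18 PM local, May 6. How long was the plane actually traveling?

Departure in UTC: 6:22 AM + 1:00 = 7:22 AM on May 6.
Arrival in UTC: 9:18 PM − 2:00 = 7:18 PM on May 6.
Elapsed = 7:18 PM − 7:22 AM = 11 hours 56 minutes.

11 hours 56 minutes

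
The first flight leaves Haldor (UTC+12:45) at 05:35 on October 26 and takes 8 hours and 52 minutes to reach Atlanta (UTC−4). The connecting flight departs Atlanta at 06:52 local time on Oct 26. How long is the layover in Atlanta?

Convert departure to UTC: 05:35 − 12:45 = 16:50 UTC on Oct 25.
Add 8 hours and 52 minutes flight time → 01:42 UTC (Oct 26).
Atlanta is UTC−4:00, so local arrival = 01:42 − 4:00 = 21:42 on Oct 25.
Layover = 06:52 − 21:42 (+1 day) = 9 hours 10 minutes.

9 hours 10 minutes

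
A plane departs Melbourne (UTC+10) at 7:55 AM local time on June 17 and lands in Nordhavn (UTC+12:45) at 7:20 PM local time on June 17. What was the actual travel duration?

Departure in UTC: 7:55 AM − 10:00 = 9:55 PM on Jun 16.
Arrival in UTC: 7:20 PM − 12:45 = 6:35 AM on Jun 17.
Elapsed = 6:35 AM − 9:55 PM (+1 day) = 8 hours 40 minutes.

8 hours 40 minutes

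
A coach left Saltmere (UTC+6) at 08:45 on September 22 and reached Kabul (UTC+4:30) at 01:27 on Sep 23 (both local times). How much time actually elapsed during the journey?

18 hours 12 minutes

Departure in UTC: 08:45 − 6:00 = 02:45 on Sep 22.
Arrival in UTC: 01:27 − 4:30 = 20:57 on Sep 22.
Elapsed = 20:57 − 02:45 = 18 hours 12 minutes.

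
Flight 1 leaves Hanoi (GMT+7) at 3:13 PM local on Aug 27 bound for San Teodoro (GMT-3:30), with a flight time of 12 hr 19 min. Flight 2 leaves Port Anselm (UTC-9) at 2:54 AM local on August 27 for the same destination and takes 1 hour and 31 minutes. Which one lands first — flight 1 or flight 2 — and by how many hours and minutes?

Flight 1 in UTC: 3:13 PM − 7:00 = 8:13 AM on Aug 27.
+12 hours and 19 minutes → arrive 8:32 PM UTC on Aug 27.
Flight 2 in UTC: 2:54 AM + 9:00 = 11:54 AM on Aug 27.
+1 hour 31 minutes → arrive 1:25 PM UTC on Aug 27.
Flight 2 lands earlier by 7 hours 7 minutes.

the second, by 7 hours 7 minutes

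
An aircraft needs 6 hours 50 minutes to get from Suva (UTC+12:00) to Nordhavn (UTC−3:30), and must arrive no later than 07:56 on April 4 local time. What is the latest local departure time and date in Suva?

16:36 on April 4

Target arrival in UTC: 07:56 + 3:30 = 11:26 on Apr 4.
Subtract 6 hours and 50 minutes → departure 04:36 UTC on Apr 4.
Suva is UTC+12:00: 04:36 + 12:00 = 16:36 on Apr 4.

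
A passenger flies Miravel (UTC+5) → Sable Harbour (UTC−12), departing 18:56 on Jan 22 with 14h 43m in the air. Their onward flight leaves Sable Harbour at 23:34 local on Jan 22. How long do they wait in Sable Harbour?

6 hours 55 minutes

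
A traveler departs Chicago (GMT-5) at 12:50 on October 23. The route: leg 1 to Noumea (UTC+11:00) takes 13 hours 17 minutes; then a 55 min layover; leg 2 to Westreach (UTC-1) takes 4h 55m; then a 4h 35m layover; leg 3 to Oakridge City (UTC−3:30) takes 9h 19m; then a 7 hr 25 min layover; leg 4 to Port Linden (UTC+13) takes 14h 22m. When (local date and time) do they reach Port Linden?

13:38 on October 26

Convert departure to UTC: 12:50 + 5:00 = 17:50 UTC on Oct 23.
Add 13 hours 17 minutes leg 1 → 07:07 UTC (Oct 24).
Add 55 minutes layover in Noumea → 08:02 UTC.
Add 4 hours and 55 minutes leg 2 → 12:57 UTC.
Add 4 hours and 35 minutes layover in Westreach → 17:32 UTC.
Add 9 hours 19 minutes leg 3 → 02:51 UTC (Oct 25).
Add 7 hours and 25 minutes layover in Oakridge City → 10:16 UTC.
Add 14 hours and 22 minutes leg 4 → 00:38 UTC (Oct 26).
Port Linden is UTC+13:00, so local arrival = 00:38 + 13:00 = 13:38 on Oct 26.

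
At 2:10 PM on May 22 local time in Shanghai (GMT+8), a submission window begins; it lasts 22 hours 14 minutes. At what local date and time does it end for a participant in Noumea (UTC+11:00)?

3:24 PM on May 23

Convert start to UTC: 2:10 PM − 8:00 = 6:10 AM UTC on May 22.
Add 22 hours 14 minutes duration → 4:24 AM UTC (May 23).
Noumea is UTC+11:00, so local end time = 4:24 AM + 11:00 = 3:24 PM on May 23.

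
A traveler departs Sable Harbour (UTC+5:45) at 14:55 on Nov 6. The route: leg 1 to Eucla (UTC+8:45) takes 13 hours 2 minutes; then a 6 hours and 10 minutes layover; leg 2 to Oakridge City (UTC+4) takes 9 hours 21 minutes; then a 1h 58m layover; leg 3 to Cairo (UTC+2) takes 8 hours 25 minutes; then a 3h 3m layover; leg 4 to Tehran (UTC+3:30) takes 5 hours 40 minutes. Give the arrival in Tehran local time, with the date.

12:19 on November 8

Convert departure to UTC: 14:55 − 5:45 = 09:10 UTC on Nov 6.
Add 13 hours and 2 minutes leg 1 → 22:12 UTC.
Add 6 hours and 10 minutes layover in Eucla → 04:22 UTC (Nov 7).
Add 9 hours and 21 minutes leg 2 → 13:43 UTC.
Add 1 hour 58 minutes layover in Oakridge City → 15:41 UTC.
Add 8 hours and 25 minutes leg 3 → 00:06 UTC (Nov 8).
Add 3 hours and 3 minutes layover in Cairo → 03:09 UTC.
Add 5 hours 40 minutes leg 4 → 08:49 UTC.
Tehran is UTC+3:30, so local arrival = 08:49 + 3:30 = 12:19 on Nov 8.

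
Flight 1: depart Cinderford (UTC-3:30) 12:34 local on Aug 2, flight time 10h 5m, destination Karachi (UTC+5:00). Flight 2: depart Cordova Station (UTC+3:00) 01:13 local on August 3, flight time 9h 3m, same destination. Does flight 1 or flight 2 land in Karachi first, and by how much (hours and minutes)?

Flight 1 in UTC: 12:34 + 3:30 = 16:04 on Aug 2.
+10 hours and 5 minutes → arrive 02:09 UTC on Aug 3.
Flight 2 in UTC: 01:13 − 3:00 = 22:13 on Aug 2.
+9 hours 3 minutes → arrive 07:16 UTC on Aug 3.
Flight 1 lands earlier by 5 hours 7 minutes.

the first, by 5 hours 7 minutes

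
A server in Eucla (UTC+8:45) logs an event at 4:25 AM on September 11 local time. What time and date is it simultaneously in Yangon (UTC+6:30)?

2:10 AM on Sep 11

Yangon is 2:15 behind Eucla.
Shift by the zone difference: 4:25 AM − 2:15 = 2:10 AM on Sep 11 in Yangon.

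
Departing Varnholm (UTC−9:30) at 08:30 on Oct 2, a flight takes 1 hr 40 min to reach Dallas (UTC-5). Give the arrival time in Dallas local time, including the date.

Convert departure to UTC: 08:30 + 9:30 = 18:00 UTC on Oct 2.
Add 1 hour 40 minutes travel time → 19:40 UTC.
Dallas is UTC−5:00, so local arrival = 19:40 − 5:00 = 14:40 on Oct 2.

14:40 on Oct 2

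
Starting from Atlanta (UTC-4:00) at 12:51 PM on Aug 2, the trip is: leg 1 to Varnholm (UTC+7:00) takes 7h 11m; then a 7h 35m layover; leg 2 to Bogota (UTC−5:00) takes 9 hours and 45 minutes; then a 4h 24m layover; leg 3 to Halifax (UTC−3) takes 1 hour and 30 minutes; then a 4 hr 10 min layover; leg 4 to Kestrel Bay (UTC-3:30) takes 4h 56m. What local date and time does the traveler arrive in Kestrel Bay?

Convert departure to UTC: 12:51 PM + 4:00 = 4:51 PM UTC on Aug 2.
Add 7 hours 11 minutes leg 1 → 12:02 AM UTC (Aug 3).
Add 7 hours and 35 minutes layover in Varnholm → 7:37 AM UTC.
Add 9 hours 45 minutes leg 2 → 5:22 PM UTC.
Add 4 hours 24 minutes layover in Bogota → 9:46 PM UTC.
Add 1 hour and 30 minutes leg 3 → 11:16 PM UTC.
Add 4 hours and 10 minutes layover in Halifax → 3:26 AM UTC (Aug 4).
Add 4 hours 56 minutes leg 4 → 8:22 AM UTC.
Kestrel Bay is UTC−3:30, so local arrival = 8:22 AM − 3:30 = 4:52 AM on Aug 4.

4:52 AM on Aug 4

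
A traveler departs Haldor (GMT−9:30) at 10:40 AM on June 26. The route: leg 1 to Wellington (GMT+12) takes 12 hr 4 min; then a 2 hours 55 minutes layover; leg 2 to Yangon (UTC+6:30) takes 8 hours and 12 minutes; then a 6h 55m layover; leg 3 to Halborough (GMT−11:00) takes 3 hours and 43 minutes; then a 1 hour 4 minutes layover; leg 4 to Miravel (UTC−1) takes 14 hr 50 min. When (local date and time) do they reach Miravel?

8:53 PM on June 28

Convert departure to UTC: 10:40 AM + 9:30 = 8:10 PM UTC on Jun 26.
Add 12 hours and 4 minutes leg 1 → 8:14 AM UTC (Jun 27).
Add 2 hours and 55 minutes layover in Wellington → 11:09 AM UTC.
Add 8 hours and 12 minutes leg 2 → 7:21 PM UTC.
Add 6 hours and 55 minutes layover in Yangon → 2:16 AM UTC (Jun 28).
Add 3 hours and 43 minutes leg 3 → 5:59 AM UTC.
Add 1 hour and 4 minutes layover in Halborough → 7:03 AM UTC.
Add 14 hours and 50 minutes leg 4 → 9:53 PM UTC.
Miravel is UTC−1:00, so local arrival = 9:53 PM − 1:00 = 8:53 PM on Jun 28.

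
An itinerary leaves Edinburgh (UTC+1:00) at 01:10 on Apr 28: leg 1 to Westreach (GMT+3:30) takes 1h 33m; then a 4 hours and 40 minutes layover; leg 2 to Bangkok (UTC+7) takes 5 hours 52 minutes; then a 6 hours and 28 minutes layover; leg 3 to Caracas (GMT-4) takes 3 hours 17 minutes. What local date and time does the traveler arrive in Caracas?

18:00 on April 28

Convert departure to UTC: 01:10 − 1:00 = 00:10 UTC on Apr 28.
Add 1 hour 33 minutes leg 1 → 01:43 UTC.
Add 4 hours and 40 minutes layover in Westreach → 06:23 UTC.
Add 5 hours and 52 minutes leg 2 → 12:15 UTC.
Add 6 hours and 28 minutes layover in Bangkok → 18:43 UTC.
Add 3 hours 17 minutes leg 3 → 22:00 UTC.
Caracas is UTC−4:00, so local arrival = 22:00 − 4:00 = 18:00 on Apr 28.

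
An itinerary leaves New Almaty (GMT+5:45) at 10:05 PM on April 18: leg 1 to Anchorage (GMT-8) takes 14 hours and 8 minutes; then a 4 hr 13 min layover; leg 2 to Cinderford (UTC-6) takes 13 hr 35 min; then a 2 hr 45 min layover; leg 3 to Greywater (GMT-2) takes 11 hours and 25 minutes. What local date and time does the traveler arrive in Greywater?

12:26 PM on April 20

Convert departure to UTC: 10:05 PM − 5:45 = 4:20 PM UTC on Apr 18.
Add 14 hours 8 minutes leg 1 → 6:28 AM UTC (Apr 19).
Add 4 hours 13 minutes layover in Anchorage → 10:41 AM UTC.
Add 13 hours 35 minutes leg 2 → 12:16 AM UTC (Apr 20).
Add 2 hours 45 minutes layover in Cinderford → 3:01 AM UTC.
Add 11 hours and 25 minutes leg 3 → 2:26 PM UTC.
Greywater is UTC−2:00, so local arrival = 2:26 PM − 2:00 = 12:26 PM on Apr 20.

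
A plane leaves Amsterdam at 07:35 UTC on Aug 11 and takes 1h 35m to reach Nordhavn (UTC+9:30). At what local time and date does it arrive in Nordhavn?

Departure is given in UTC: 07:35 on Aug 11.
Add 1 hour and 35 minutes → 09:10 UTC.
Nordhavn is UTC+9:30: 09:10 + 9:30 = 18:40 on Aug 11.

18:40 on August 11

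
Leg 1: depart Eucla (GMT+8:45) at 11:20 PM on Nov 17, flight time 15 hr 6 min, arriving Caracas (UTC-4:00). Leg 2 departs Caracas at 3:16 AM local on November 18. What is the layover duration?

Convert departure to UTC: 11:20 PM − 8:45 = 2:35 PM UTC on Nov 17.
Add 15 hours and 6 minutes flight time → 5:41 AM UTC (Nov 18).
Caracas is UTC−4:00, so local arrival = 5:41 AM − 4:00 = 1:41 AM on Nov 18.
Layover = 3:16 AM − 1:41 AM = 1 hour 35 minutes.

1 hour 35 minutes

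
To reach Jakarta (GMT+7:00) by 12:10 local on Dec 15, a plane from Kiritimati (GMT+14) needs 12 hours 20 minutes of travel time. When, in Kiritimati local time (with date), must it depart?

06:50 on December 15

Target arrival in UTC: 12:10 − 7:00 = 05:10 on Dec 15.
Subtract 12 hours and 20 minutes → departure 16:50 UTC on Dec 14.
Kiritimati is UTC+14:00: 16:50 + 14:00 = 06:50 on Dec 15.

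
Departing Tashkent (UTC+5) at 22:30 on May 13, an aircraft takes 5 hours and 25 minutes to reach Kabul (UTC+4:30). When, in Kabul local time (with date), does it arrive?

03:25 on May 14

Convert departure to UTC: 22:30 − 5:00 = 17:30 UTC on May 13.
Add 5 hours 25 minutes travel time → 22:55 UTC.
Kabul is UTC+4:30, so local arrival = 22:55 + 4:30 = 03:25 on May 14.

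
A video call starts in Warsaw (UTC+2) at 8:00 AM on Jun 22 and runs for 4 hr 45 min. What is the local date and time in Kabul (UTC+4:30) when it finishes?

Convert start to UTC: 8:00 AM − 2:00 = 6:00 AM UTC on Jun 22.
Add 4 hours and 45 minutes duration → 10:45 AM UTC.
Kabul is UTC+4:30, so local end time = 10:45 AM + 4:30 = 3:15 PM on Jun 22.

3:15 PM on June 22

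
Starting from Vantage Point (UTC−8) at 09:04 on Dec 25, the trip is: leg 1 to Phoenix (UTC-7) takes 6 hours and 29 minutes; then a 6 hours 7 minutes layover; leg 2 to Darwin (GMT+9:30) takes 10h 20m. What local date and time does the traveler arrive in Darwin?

Convert departure to UTC: 09:04 + 8:00 = 17:04 UTC on Dec 25.
Add 6 hours 29 minutes leg 1 → 23:33 UTC.
Add 6 hours 7 minutes layover in Phoenix → 05:40 UTC (Dec 26).
Add 10 hours 20 minutes leg 2 → 16:00 UTC.
Darwin is UTC+9:30, so local arrival = 16:00 + 9:30 = 01:30 on Dec 27.

01:30 on Dec 27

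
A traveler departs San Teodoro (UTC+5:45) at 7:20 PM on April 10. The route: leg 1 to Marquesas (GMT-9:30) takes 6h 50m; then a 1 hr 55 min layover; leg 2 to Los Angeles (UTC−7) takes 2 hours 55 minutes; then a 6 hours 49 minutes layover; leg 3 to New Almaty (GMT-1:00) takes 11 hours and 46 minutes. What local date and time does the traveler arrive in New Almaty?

6:50 PM on Apr 11

Convert departure to UTC: 7:20 PM − 5:45 = 1:35 PM UTC on Apr 10.
Add 6 hours and 50 minutes leg 1 → 8:25 PM UTC.
Add 1 hour 55 minutes layover in Marquesas → 10:20 PM UTC.
Add 2 hours 55 minutes leg 2 → 1:15 AM UTC (Apr 11).
Add 6 hours 49 minutes layover in Los Angeles → 8:04 AM UTC.
Add 11 hours and 46 minutes leg 3 → 7:50 PM UTC.
New Almaty is UTC−1:00, so local arrival = 7:50 PM − 1:00 = 6:50 PM on Apr 11.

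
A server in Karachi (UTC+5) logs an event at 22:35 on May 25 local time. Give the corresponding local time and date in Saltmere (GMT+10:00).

03:35 on May 26

In UTC: 22:35 − 5:00 = 17:35 on May 25.
Saltmere is UTC+10:00: 17:35 + 10:00 = 03:35 on May 26.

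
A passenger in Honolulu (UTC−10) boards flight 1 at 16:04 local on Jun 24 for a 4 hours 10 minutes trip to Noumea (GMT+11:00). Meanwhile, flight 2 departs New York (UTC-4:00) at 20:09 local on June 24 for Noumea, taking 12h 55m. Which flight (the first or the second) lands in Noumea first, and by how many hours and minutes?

the first, by 6 hours 50 minutes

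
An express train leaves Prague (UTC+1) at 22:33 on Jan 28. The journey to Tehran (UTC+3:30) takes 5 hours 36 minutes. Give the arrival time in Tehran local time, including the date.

06:39 on January 29

Convert departure to UTC: 22:33 − 1:00 = 21:33 UTC on Jan 28.
Add 5 hours and 36 minutes travel time → 03:09 UTC (Jan 29).
Tehran is UTC+3:30, so local arrival = 03:09 + 3:30 = 06:39 on Jan 29.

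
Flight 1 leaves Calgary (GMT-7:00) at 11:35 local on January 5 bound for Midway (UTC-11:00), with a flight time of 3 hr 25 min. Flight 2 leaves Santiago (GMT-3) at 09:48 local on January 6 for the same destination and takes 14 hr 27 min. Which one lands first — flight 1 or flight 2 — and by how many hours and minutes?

the first, by 29 hours 15 minutes

Flight 1 in UTC: 11:35 + 7:00 = 18:35 on Jan 5.
+3 hours and 25 minutes → arrive 22:00 UTC on Jan 5.
Flight 2 in UTC: 09:48 + 3:00 = 12:48 on Jan 6.
+14 hours 27 minutes → arrive 03:15 UTC on Jan 7.
Flight 1 lands earlier by 29 hours 15 minutes.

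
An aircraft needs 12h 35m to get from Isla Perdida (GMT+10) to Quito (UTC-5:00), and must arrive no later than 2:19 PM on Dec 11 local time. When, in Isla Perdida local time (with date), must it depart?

4:44 PM on Dec 11

Target arrival in UTC: 2:19 PM + 5:00 = 7:19 PM on Dec 11.
Subtract 12 hours and 35 minutes → departure 6:44 AM UTC on Dec 11.
Isla Perdida is UTC+10:00: 6:44 AM + 10:00 = 4:44 PM on Dec 11.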